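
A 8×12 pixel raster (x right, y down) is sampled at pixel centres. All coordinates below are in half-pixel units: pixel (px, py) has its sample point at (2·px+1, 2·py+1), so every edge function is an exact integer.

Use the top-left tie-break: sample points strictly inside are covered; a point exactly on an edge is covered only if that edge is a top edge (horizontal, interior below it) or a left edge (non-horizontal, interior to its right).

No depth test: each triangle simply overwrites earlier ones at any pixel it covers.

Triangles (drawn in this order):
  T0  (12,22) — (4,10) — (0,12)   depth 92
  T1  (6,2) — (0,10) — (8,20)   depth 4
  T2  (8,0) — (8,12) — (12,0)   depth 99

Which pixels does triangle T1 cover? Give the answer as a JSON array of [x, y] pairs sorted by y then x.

T0:
  2·area = 64  (B↔C swapped to make it positive)
  edge (12, 22)→(0, 12): d=(-12,-10) top-left  bias=+0
  edge (0, 12)→(4, 10): d=(4,-2) top-left  bias=+0
  edge (4, 10)→(12, 22): d=(8,12) right/bottom  bias=-1
    (1,5)@(3, 11): e=[42,2,20] → X
    (2,5)@(5, 11): e=[62,6,-4] → .
    (1,6)@(3, 13): e=[18,10,36] → X
    (2,6)@(5, 13): e=[38,14,12] → X
    (3,6)@(7, 13): e=[58,18,-12] → .
    (1,7)@(3, 15): e=[-6,18,52] → .
    (2,7)@(5, 15): e=[14,22,28] → X
    (3,7)@(7, 15): e=[34,26,4] → X
    (4,7)@(9, 15): e=[54,30,-20] → .
    (2,8)@(5, 17): e=[-10,30,44] → .
    (3,8)@(7, 17): e=[10,34,20] → X
    (4,8)@(9, 17): e=[30,38,-4] → .
  covered (8 px):
    . . . . . . . .
    . . . . . . . .
    . . . . . . . .
    . . . . . . . .
    . . . . . . . .
    . X . . . . . .
    . X X . . . . .
    . . X X . . . .
    . . . X . . . .
    . . . . X . . .
    . . . . . X . .
    . . . . . . . .
T1:
  2·area = 124  (B↔C swapped to make it positive)
  edge (6, 2)→(8, 20): d=(2,18) right/bottom  bias=-1
  edge (8, 20)→(0, 10): d=(-8,-10) top-left  bias=+0
  edge (0, 10)→(6, 2): d=(6,-8) top-left  bias=+0
    (2,2)@(5, 5): e=[24,90,10] → X
    (3,2)@(7, 5): e=[-12,110,26] → .
    (1,3)@(3, 7): e=[64,54,6] → X
    (3,3)@(7, 7): e=[-8,94,38] → .
    (0,4)@(1, 9): e=[104,18,2] → X
    (3,4)@(7, 9): e=[-4,78,50] → .
    (0,5)@(1, 11): e=[108,2,14] → X
    (3,5)@(7, 11): e=[0,62,62] → .  [on edge]
    (0,6)@(1, 13): e=[112,-14,26] → .
    (1,6)@(3, 13): e=[76,6,42] → X
    (3,6)@(7, 13): e=[4,46,74] → X
    (4,6)@(9, 13): e=[-32,66,90] → .
  covered (15 px):
    . . . . . . . .
    . . . . . . . .
    . . X . . . . .
    . X X . . . . .
    X X X . . . . .
    X X X . . . . .
    . X X X . . . .
    . . X X . . . .
    . . . X . . . .
    . . . . . . . .
    . . . . . . . .
    . . . . . . . .
T2:
  2·area = 48  (B↔C swapped to make it positive)
  edge (8, 0)→(12, 0): d=(4,0) top-left  bias=+0
  edge (12, 0)→(8, 12): d=(-4,12) right/bottom  bias=-1
  edge (8, 12)→(8, 0): d=(0,-12) top-left  bias=+0
    (4,0)@(9, 1): e=[4,32,12] → X
    (5,0)@(11, 1): e=[4,8,36] → X
    (6,0)@(13, 1): e=[4,-16,60] → .
    (4,1)@(9, 3): e=[12,24,12] → X
    (5,1)@(11, 3): e=[12,0,36] → .  [on edge]
    (4,2)@(9, 5): e=[20,16,12] → X
    (5,2)@(11, 5): e=[20,-8,36] → .
    (4,3)@(9, 7): e=[28,8,12] → X
    (5,3)@(11, 7): e=[28,-16,36] → .
    (4,4)@(9, 9): e=[36,0,12] → .  [on edge]
    (3,7)@(7, 15): e=[60,0,-12] → .  [on edge]
    (2,10)@(5, 21): e=[84,0,-36] → .  [on edge]
  covered (5 px):
    . . . . X X . .
    . . . . X . . .
    . . . . X . . .
    . . . . X . . .
    . . . . . . . .
    . . . . . . . .
    . . . . . . . .
    . . . . . . . .
    . . . . . . . .
    . . . . . . . .
    . . . . . . . .
    . . . . . . . .

Answer: [[2,2],[1,3],[2,3],[0,4],[1,4],[2,4],[0,5],[1,5],[2,5],[1,6],[2,6],[3,6],[2,7],[3,7],[3,8]]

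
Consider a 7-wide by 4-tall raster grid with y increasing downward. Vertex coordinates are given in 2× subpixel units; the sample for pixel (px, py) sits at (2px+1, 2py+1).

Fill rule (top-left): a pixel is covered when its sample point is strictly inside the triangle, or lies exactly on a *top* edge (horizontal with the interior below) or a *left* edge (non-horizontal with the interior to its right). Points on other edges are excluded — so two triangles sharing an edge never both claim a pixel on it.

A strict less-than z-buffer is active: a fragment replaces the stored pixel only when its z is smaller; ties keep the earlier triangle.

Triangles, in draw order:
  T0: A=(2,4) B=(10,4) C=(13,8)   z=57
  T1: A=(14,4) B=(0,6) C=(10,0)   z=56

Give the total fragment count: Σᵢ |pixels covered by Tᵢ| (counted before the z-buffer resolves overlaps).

T0:
  2·area = 32
  edge (2, 4)→(10, 4): d=(8,0) top-left  bias=+0
  edge (10, 4)→(13, 8): d=(3,4) right/bottom  bias=-1
  edge (13, 8)→(2, 4): d=(-11,-4) top-left  bias=+0
    (2,2)@(5, 5): e=[8,23,1] → █
    (3,2)@(7, 5): e=[8,15,9] → █
    (4,2)@(9, 5): e=[8,7,17] → █
    (5,2)@(11, 5): e=[8,-1,25] → ·
    (2,3)@(5, 7): e=[24,29,-21] → ·
    (3,3)@(7, 7): e=[24,21,-13] → ·
    (4,3)@(9, 7): e=[24,13,-5] → ·
    (5,3)@(11, 7): e=[24,5,3] → █
    (6,3)@(13, 7): e=[24,-3,11] → ·
  covered (4 px):
    · · · · · · ·
    · · · · · · ·
    · · █ █ █ · ·
    · · · · · █ ·
T1:
  2·area = 64
  edge (14, 4)→(0, 6): d=(-14,2) right/bottom  bias=-1
  edge (0, 6)→(10, 0): d=(10,-6) top-left  bias=+0
  edge (10, 0)→(14, 4): d=(4,4) right/bottom  bias=-1
    (4,0)@(9, 1): e=[52,4,8] → █
    (5,0)@(11, 1): e=[48,16,0] → ·  [on edge]
    (2,1)@(5, 3): e=[32,0,32] → █  [on edge]
    (3,1)@(7, 3): e=[28,12,24] → █
    (5,1)@(11, 3): e=[20,36,8] → █
    (6,1)@(13, 3): e=[16,48,0] → ·  [on edge]
    (1,2)@(3, 5): e=[8,8,48] → █
    (3,2)@(7, 5): e=[0,32,32] → ·  [on edge]
    (4,2)@(9, 5): e=[-4,44,24] → ·
    (5,2)@(11, 5): e=[-8,56,16] → ·
    (1,3)@(3, 7): e=[-20,28,56] → ·
    (2,3)@(5, 7): e=[-24,40,48] → ·
  covered (7 px):
    · · · · █ · ·
    · · █ █ █ █ ·
    · █ █ · · · ·
    · · · · · · ·

Answer: 11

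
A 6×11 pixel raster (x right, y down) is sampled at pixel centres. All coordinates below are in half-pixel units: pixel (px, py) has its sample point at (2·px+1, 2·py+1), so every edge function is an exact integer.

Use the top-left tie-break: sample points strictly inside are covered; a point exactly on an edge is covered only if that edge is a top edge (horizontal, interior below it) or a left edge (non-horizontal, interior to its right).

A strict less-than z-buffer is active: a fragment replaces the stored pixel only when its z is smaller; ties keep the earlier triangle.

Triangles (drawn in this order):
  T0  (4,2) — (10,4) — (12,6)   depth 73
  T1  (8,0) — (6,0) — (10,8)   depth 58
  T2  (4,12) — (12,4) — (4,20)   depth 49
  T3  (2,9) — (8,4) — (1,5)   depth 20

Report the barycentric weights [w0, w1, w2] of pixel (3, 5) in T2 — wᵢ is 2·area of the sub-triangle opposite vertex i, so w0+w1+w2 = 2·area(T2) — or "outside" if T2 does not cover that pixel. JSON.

T0:
  2·area = 8
  edge (4, 2)→(10, 4): d=(6,2) right/bottom  bias=-1
  edge (10, 4)→(12, 6): d=(2,2) right/bottom  bias=-1
  edge (12, 6)→(4, 2): d=(-8,-4) top-left  bias=+0
    (0,0)@(1, 1): e=[0,12,-4] → ·  [on edge]
    (3,0)@(7, 1): e=[-12,0,20] → ·  [on edge]
    (3,1)@(7, 3): e=[0,4,4] → ·  [on edge]
    (4,1)@(9, 3): e=[-4,0,12] → ·  [on edge]
    (5,2)@(11, 5): e=[4,0,4] → ·  [on edge]
  covered (0 px):
    · · · · · ·
    · · · · · ·
    · · · · · ·
    · · · · · ·
    · · · · · ·
    · · · · · ·
    · · · · · ·
    · · · · · ·
    · · · · · ·
    · · · · · ·
    · · · · · ·
T1:
  2·area = 16  (B↔C swapped to make it positive)
  edge (8, 0)→(10, 8): d=(2,8) right/bottom  bias=-1
  edge (10, 8)→(6, 0): d=(-4,-8) top-left  bias=+0
  edge (6, 0)→(8, 0): d=(2,0) top-left  bias=+0
    (3,0)@(7, 1): e=[10,4,2] → █
    (4,0)@(9, 1): e=[-6,20,2] → ·
    (3,1)@(7, 3): e=[14,-4,6] → ·
    (4,2)@(9, 5): e=[2,4,10] → █
    (5,2)@(11, 5): e=[-14,20,10] → ·
    (4,3)@(9, 7): e=[6,-4,14] → ·
  covered (2 px):
    · · · █ · ·
    · · · · · ·
    · · · · █ ·
    · · · · · ·
    · · · · · ·
    · · · · · ·
    · · · · · ·
    · · · · · ·
    · · · · · ·
    · · · · · ·
    · · · · · ·
T2:
  2·area = 64
  edge (4, 12)→(12, 4): d=(8,-8) top-left  bias=+0
  edge (12, 4)→(4, 20): d=(-8,16) right/bottom  bias=-1
  edge (4, 20)→(4, 12): d=(0,-8) top-left  bias=+0
    (5,2)@(11, 5): e=[0,8,56] → █  [on edge]
    (4,3)@(9, 7): e=[0,24,40] → █  [on edge]
    (5,3)@(11, 7): e=[16,-8,56] → ·
    (3,4)@(7, 9): e=[0,40,24] → █  [on edge]
    (5,4)@(11, 9): e=[32,-24,56] → ·
    (2,5)@(5, 11): e=[0,56,8] → █  [on edge]
    (4,5)@(9, 11): e=[32,-8,40] → ·
    (1,6)@(3, 13): e=[0,72,-8] → ·  [on edge]
    (2,6)@(5, 13): e=[16,40,8] → █
    (4,6)@(9, 13): e=[48,-24,40] → ·
    (0,7)@(1, 15): e=[0,88,-24] → ·  [on edge]
    (2,7)@(5, 15): e=[32,24,8] → █
  covered (10 px):
    · · · · · ·
    · · · · · ·
    · · · · · █
    · · · · █ ·
    · · · █ █ ·
    · · █ █ · ·
    · · █ █ · ·
    · · █ · · ·
    · · █ · · ·
    · · · · · ·
    · · · · · ·
T3:
  2·area = 29  (B↔C swapped to make it positive)
  edge (2, 9)→(1, 5): d=(-1,-4) top-left  bias=+0
  edge (1, 5)→(8, 4): d=(7,-1) top-left  bias=+0
  edge (8, 4)→(2, 9): d=(-6,5) right/bottom  bias=-1
    (0,2)@(1, 5): e=[0,0,29] → █  [on edge]
    (1,2)@(3, 5): e=[8,2,19] → █
    (2,2)@(5, 5): e=[16,4,9] → █
    (3,2)@(7, 5): e=[24,6,-1] → ·
    (0,3)@(1, 7): e=[-2,14,17] → ·
    (1,3)@(3, 7): e=[6,16,7] → █
    (2,3)@(5, 7): e=[14,18,-3] → ·
    (1,4)@(3, 9): e=[4,30,-5] → ·
    (1,6)@(3, 13): e=[0,58,-29] → ·  [on edge]
    (2,10)@(5, 21): e=[0,116,-87] → ·  [on edge]
  covered (4 px):
    · · · · · ·
    · · · · · ·
    █ █ █ · · ·
    · █ · · · ·
    · · · · · ·
    · · · · · ·
    · · · · · ·
    · · · · · ·
    · · · · · ·
    · · · · · ·
    · · · · · ·

Final: [24,24,16]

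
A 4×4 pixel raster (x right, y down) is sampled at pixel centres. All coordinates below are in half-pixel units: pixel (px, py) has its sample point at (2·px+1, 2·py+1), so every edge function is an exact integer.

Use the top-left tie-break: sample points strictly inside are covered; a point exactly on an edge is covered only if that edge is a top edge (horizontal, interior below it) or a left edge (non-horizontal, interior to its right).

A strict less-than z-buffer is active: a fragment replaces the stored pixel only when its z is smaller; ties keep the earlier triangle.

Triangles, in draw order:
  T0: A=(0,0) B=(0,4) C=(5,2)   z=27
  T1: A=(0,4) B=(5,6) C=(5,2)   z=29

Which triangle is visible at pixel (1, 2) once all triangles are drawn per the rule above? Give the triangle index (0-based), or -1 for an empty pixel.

T0:
  2·area = 20  (B↔C swapped to make it positive)
  edge (0, 0)→(5, 2): d=(5,2) right/bottom  bias=-1
  edge (5, 2)→(0, 4): d=(-5,2) right/bottom  bias=-1
  edge (0, 4)→(0, 0): d=(0,-4) top-left  bias=+0
    (0,0)@(1, 1): e=[3,13,4] → █
    (1,0)@(3, 1): e=[-1,9,12] → ·
    (0,1)@(1, 3): e=[13,3,4] → █
    (1,1)@(3, 3): e=[9,-1,12] → ·
    (0,2)@(1, 5): e=[23,-7,4] → ·
  covered (2 px):
    █ · · ·
    █ · · ·
    · · · ·
    · · · ·
T1:
  2·area = 20  (B↔C swapped to make it positive)
  edge (0, 4)→(5, 2): d=(5,-2) top-left  bias=+0
  edge (5, 2)→(5, 6): d=(0,4) right/bottom  bias=-1
  edge (5, 6)→(0, 4): d=(-5,-2) top-left  bias=+0
    (2,0)@(5, 1): e=[-5,0,25] → ·  [on edge]
    (1,1)@(3, 3): e=[1,8,11] → █
    (2,1)@(5, 3): e=[5,0,15] → ·  [on edge]
    (1,2)@(3, 5): e=[11,8,1] → █
    (2,2)@(5, 5): e=[15,0,5] → ·  [on edge]
    (1,3)@(3, 7): e=[21,8,-9] → ·
    (2,3)@(5, 7): e=[25,0,-5] → ·  [on edge]
  covered (2 px):
    · · · ·
    · █ · ·
    · █ · ·
    · · · ·

Z-buffer (winner per pixel, '.' = empty):
  0 . . .
  0 1 . .
  . 1 . .
  . . . .

Answer: 1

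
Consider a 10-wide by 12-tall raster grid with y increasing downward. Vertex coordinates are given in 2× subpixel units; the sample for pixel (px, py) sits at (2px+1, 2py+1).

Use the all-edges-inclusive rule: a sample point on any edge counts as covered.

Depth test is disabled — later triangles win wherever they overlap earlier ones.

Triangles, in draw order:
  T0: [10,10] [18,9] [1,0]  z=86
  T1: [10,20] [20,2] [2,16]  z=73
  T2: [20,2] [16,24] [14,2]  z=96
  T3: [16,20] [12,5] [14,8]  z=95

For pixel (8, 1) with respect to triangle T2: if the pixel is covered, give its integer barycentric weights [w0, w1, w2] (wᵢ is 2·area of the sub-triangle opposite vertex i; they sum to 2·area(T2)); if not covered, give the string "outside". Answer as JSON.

T0:
  2·area = 89  (B↔C swapped to make it positive)
  edge (10, 10)→(1, 0): d=(-9,-10) inclusive
  edge (1, 0)→(18, 9): d=(17,9) inclusive
  edge (18, 9)→(10, 10): d=(-8,1) inclusive
    (2,1)@(5, 3): e=[13,15,61] → █
    (3,1)@(7, 3): e=[33,-3,59] → ·
    (2,2)@(5, 5): e=[-5,49,45] → ·
    (3,2)@(7, 5): e=[15,31,43] → █
    (4,2)@(9, 5): e=[35,13,41] → █
    (5,2)@(11, 5): e=[55,-5,39] → ·
    (3,3)@(7, 7): e=[-3,65,27] → ·
    (4,3)@(9, 7): e=[17,47,25] → █
    (5,3)@(11, 7): e=[37,29,23] → █
    (6,3)@(13, 7): e=[57,11,21] → █
    (7,3)@(15, 7): e=[77,-7,19] → ·
    (4,4)@(9, 9): e=[-1,81,9] → ·
  covered (10 px):
    · · · · · · · · · ·
    · · █ · · · · · · ·
    · · · █ █ · · · · ·
    · · · · █ █ █ · · ·
    · · · · · █ █ █ █ ·
    · · · · · · · · · ·
    · · · · · · · · · ·
    · · · · · · · · · ·
    · · · · · · · · · ·
    · · · · · · · · · ·
    · · · · · · · · · ·
    · · · · · · · · · ·
T1:
  2·area = 184  (B↔C swapped to make it positive)
  edge (10, 20)→(2, 16): d=(-8,-4) inclusive
  edge (2, 16)→(20, 2): d=(18,-14) inclusive
  edge (20, 2)→(10, 20): d=(-10,18) inclusive
    (9,1)@(19, 3): e=[172,4,8] → █
    (8,2)@(17, 5): e=[148,12,24] → █
    (9,2)@(19, 5): e=[156,40,-12] → ·
    (7,3)@(15, 7): e=[124,20,40] → █
    (9,3)@(19, 7): e=[140,76,-32] → ·
    (5,4)@(11, 9): e=[92,0,92] → █  [on edge]
    (6,4)@(13, 9): e=[100,28,56] → █
    (8,4)@(17, 9): e=[116,84,-16] → ·
    (4,5)@(9, 11): e=[68,8,108] → █
    (7,5)@(15, 11): e=[92,92,0] → █  [on edge]
    (8,5)@(17, 11): e=[100,120,-36] → ·
    (3,6)@(7, 13): e=[44,16,124] → █
  covered (24 px):
    · · · · · · · · · ·
    · · · · · · · · · █
    · · · · · · · · █ ·
    · · · · · · · █ █ ·
    · · · · · █ █ █ · ·
    · · · · █ █ █ █ · ·
    · · · █ █ █ █ · · ·
    · · █ █ █ █ · · · ·
    · · █ █ █ █ · · · ·
    · · · · █ · · · · ·
    · · · · · · · · · ·
    · · · · · · · · · ·
T2:
  2·area = 132
  edge (20, 2)→(16, 24): d=(-4,22) inclusive
  edge (16, 24)→(14, 2): d=(-2,-22) inclusive
  edge (14, 2)→(20, 2): d=(6,0) inclusive
    (7,1)@(15, 3): e=[106,20,6] → █
    (8,1)@(17, 3): e=[62,64,6] → █
    (9,1)@(19, 3): e=[18,108,6] → █
    (7,2)@(15, 5): e=[98,16,18] → █
    (7,3)@(15, 7): e=[90,12,30] → █
    (7,4)@(15, 9): e=[82,8,42] → █
    (9,4)@(19, 9): e=[-6,96,42] → ·
    (7,5)@(15, 11): e=[74,4,54] → █
    (9,5)@(19, 11): e=[-14,92,54] → ·
    (7,6)@(15, 13): e=[66,0,66] → █  [on edge]
    (9,6)@(19, 13): e=[-22,88,66] → ·
    (7,7)@(15, 15): e=[58,-4,78] → ·
  covered (17 px):
    · · · · · · · · · ·
    · · · · · · · █ █ █
    · · · · · · · █ █ █
    · · · · · · · █ █ █
    · · · · · · · █ █ ·
    · · · · · · · █ █ ·
    · · · · · · · █ █ ·
    · · · · · · · · █ ·
    · · · · · · · · █ ·
    · · · · · · · · · ·
    · · · · · · · · · ·
    · · · · · · · · · ·
T3:
  2·area = 18
  edge (16, 20)→(12, 5): d=(-4,-15) inclusive
  edge (12, 5)→(14, 8): d=(2,3) inclusive
  edge (14, 8)→(16, 20): d=(2,12) inclusive
    (6,3)@(13, 7): e=[7,1,10] → █
    (7,3)@(15, 7): e=[37,-5,-14] → ·
    (6,4)@(13, 9): e=[-1,5,14] → ·
    (7,7)@(15, 15): e=[5,11,2] → █
    (8,7)@(17, 15): e=[35,5,-22] → ·
    (7,8)@(15, 17): e=[-3,15,6] → ·
  covered (2 px):
    · · · · · · · · · ·
    · · · · · · · · · ·
    · · · · · · · · · ·
    · · · · · · █ · · ·
    · · · · · · · · · ·
    · · · · · · · · · ·
    · · · · · · · · · ·
    · · · · · · · █ · ·
    · · · · · · · · · ·
    · · · · · · · · · ·
    · · · · · · · · · ·
    · · · · · · · · · ·

Final: [64,6,62]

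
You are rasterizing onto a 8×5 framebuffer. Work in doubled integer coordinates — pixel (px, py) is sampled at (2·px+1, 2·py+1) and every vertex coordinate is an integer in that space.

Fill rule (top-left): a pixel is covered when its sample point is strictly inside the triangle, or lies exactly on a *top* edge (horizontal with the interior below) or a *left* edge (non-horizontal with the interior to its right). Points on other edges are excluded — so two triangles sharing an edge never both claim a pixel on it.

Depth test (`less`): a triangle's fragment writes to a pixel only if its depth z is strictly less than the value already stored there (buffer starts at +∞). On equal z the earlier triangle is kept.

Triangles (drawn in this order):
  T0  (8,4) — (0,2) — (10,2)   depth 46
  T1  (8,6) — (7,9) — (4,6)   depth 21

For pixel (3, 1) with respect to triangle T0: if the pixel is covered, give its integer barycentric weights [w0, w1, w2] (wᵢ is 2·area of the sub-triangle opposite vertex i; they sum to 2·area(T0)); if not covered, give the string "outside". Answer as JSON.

T0:
  2·area = 20
  edge (8, 4)→(0, 2): d=(-8,-2) top-left  bias=+0
  edge (0, 2)→(10, 2): d=(10,0) top-left  bias=+0
  edge (10, 2)→(8, 4): d=(-2,2) right/bottom  bias=-1
    (5,0)@(11, 1): e=[30,-10,0] → ·  [on edge]
    (2,1)@(5, 3): e=[2,10,8] → █
    (3,1)@(7, 3): e=[6,10,4] → █
    (4,1)@(9, 3): e=[10,10,0] → ·  [on edge]
    (2,2)@(5, 5): e=[-14,30,4] → ·
    (3,2)@(7, 5): e=[-10,30,0] → ·  [on edge]
    (2,3)@(5, 7): e=[-30,50,0] → ·  [on edge]
    (1,4)@(3, 9): e=[-50,70,0] → ·  [on edge]
  covered (2 px):
    · · · · · · · ·
    · · █ █ · · · ·
    · · · · · · · ·
    · · · · · · · ·
    · · · · · · · ·
T1:
  2·area = 12
  edge (8, 6)→(7, 9): d=(-1,3) right/bottom  bias=-1
  edge (7, 9)→(4, 6): d=(-3,-3) top-left  bias=+0
  edge (4, 6)→(8, 6): d=(4,0) top-left  bias=+0
    (0,1)@(1, 3): e=[24,0,-12] → ·  [on edge]
    (4,1)@(9, 3): e=[0,24,-12] → ·  [on edge]
    (1,2)@(3, 5): e=[16,0,-4] → ·  [on edge]
    (2,3)@(5, 7): e=[8,0,4] → █  [on edge]
    (3,3)@(7, 7): e=[2,6,4] → █
    (4,3)@(9, 7): e=[-4,12,4] → ·
    (2,4)@(5, 9): e=[6,-6,12] → ·
    (3,4)@(7, 9): e=[0,0,12] → ·  [on edge]
  covered (2 px):
    · · · · · · · ·
    · · · · · · · ·
    · · · · · · · ·
    · · █ █ · · · ·
    · · · · · · · ·

Final: [10,4,6]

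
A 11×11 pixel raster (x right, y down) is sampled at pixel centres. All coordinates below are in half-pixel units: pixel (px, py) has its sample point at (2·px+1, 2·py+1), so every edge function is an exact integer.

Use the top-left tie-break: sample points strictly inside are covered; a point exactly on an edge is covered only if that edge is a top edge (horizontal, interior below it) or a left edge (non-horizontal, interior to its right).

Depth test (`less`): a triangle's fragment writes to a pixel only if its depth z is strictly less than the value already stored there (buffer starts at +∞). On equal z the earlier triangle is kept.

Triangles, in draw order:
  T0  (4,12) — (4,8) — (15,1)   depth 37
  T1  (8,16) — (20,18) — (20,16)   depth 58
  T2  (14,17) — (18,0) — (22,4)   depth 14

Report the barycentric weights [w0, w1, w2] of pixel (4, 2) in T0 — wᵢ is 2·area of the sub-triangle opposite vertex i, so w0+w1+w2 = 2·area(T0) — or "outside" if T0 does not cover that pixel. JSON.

T0:
  2·area = 44
  edge (4, 12)→(4, 8): d=(0,-4) top-left  bias=+0
  edge (4, 8)→(15, 1): d=(11,-7) top-left  bias=+0
  edge (15, 1)→(4, 12): d=(-11,11) right/bottom  bias=-1
    (7,0)@(15, 1): e=[44,0,0] → ·  [on edge]
    (6,1)@(13, 3): e=[36,8,0] → ·  [on edge]
    (4,2)@(9, 5): e=[20,2,22] → █
    (5,2)@(11, 5): e=[28,16,0] → ·  [on edge]
    (3,3)@(7, 7): e=[12,10,22] → █
    (4,3)@(9, 7): e=[20,24,0] → ·  [on edge]
    (2,4)@(5, 9): e=[4,18,22] → █
    (3,4)@(7, 9): e=[12,32,0] → ·  [on edge]
    (2,5)@(5, 11): e=[4,40,0] → ·  [on edge]
    (1,6)@(3, 13): e=[-4,48,0] → ·  [on edge]
    (0,7)@(1, 15): e=[-12,56,0] → ·  [on edge]
  covered (3 px):
    · · · · · · · · · · ·
    · · · · · · · · · · ·
    · · · · █ · · · · · ·
    · · · █ · · · · · · ·
    · · █ · · · · · · · ·
    · · · · · · · · · · ·
    · · · · · · · · · · ·
    · · · · · · · · · · ·
    · · · · · · · · · · ·
    · · · · · · · · · · ·
    · · · · · · · · · · ·
T1:
  2·area = 24  (B↔C swapped to make it positive)
  edge (8, 16)→(20, 16): d=(12,0) top-left  bias=+0
  edge (20, 16)→(20, 18): d=(0,2) right/bottom  bias=-1
  edge (20, 18)→(8, 16): d=(-12,-2) top-left  bias=+0
    (7,8)@(15, 17): e=[12,10,2] → █
    (8,8)@(17, 17): e=[12,6,6] → █
    (9,8)@(19, 17): e=[12,2,10] → █
    (10,8)@(21, 17): e=[12,-2,14] → ·
    (7,9)@(15, 19): e=[36,10,-22] → ·
    (8,9)@(17, 19): e=[36,6,-18] → ·
    (9,9)@(19, 19): e=[36,2,-14] → ·
  covered (3 px):
    · · · · · · · · · · ·
    · · · · · · · · · · ·
    · · · · · · · · · · ·
    · · · · · · · · · · ·
    · · · · · · · · · · ·
    · · · · · · · · · · ·
    · · · · · · · · · · ·
    · · · · · · · · · · ·
    · · · · · · · █ █ █ ·
    · · · · · · · · · · ·
    · · · · · · · · · · ·
T2:
  2·area = 84
  edge (14, 17)→(18, 0): d=(4,-17) top-left  bias=+0
  edge (18, 0)→(22, 4): d=(4,4) right/bottom  bias=-1
  edge (22, 4)→(14, 17): d=(-8,13) right/bottom  bias=-1
    (9,0)@(19, 1): e=[21,0,63] → ·  [on edge]
    (9,1)@(19, 3): e=[29,8,47] → █
    (10,1)@(21, 3): e=[63,0,21] → ·  [on edge]
    (8,2)@(17, 5): e=[3,24,57] → █
    (10,2)@(21, 5): e=[71,8,5] → █
    (8,3)@(17, 7): e=[11,32,41] → █
    (10,3)@(21, 7): e=[79,16,-11] → ·
    (8,4)@(17, 9): e=[19,40,25] → █
    (9,4)@(19, 9): e=[53,32,-1] → ·
    (8,5)@(17, 11): e=[27,48,9] → █
    (9,5)@(19, 11): e=[61,40,-17] → ·
    (7,6)@(15, 13): e=[1,64,19] → █
  covered (10 px):
    · · · · · · · · · · ·
    · · · · · · · · · █ ·
    · · · · · · · · █ █ █
    · · · · · · · · █ █ ·
    · · · · · · · · █ · ·
    · · · · · · · · █ · ·
    · · · · · · · █ · · ·
    · · · · · · · █ · · ·
    · · · · · · · · · · ·
    · · · · · · · · · · ·
    · · · · · · · · · · ·

Final: [2,22,20]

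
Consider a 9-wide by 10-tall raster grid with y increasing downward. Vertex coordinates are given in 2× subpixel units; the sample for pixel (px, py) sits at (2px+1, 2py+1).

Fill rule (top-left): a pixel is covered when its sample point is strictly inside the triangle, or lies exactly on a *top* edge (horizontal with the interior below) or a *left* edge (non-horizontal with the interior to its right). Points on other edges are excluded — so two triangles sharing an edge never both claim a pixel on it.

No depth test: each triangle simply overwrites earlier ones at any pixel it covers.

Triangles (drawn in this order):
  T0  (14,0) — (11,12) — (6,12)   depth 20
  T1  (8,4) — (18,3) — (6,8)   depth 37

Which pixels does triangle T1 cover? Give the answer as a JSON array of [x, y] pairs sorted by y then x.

T0:
  2·area = 60
  edge (14, 0)→(11, 12): d=(-3,12) right/bottom  bias=-1
  edge (11, 12)→(6, 12): d=(-5,0) right/bottom  bias=-1
  edge (6, 12)→(14, 0): d=(8,-12) top-left  bias=+0
    (6,1)@(13, 3): e=[3,45,12] → █
    (7,1)@(15, 3): e=[-21,45,36] → ·
    (5,2)@(11, 5): e=[21,35,4] → █
    (6,2)@(13, 5): e=[-3,35,28] → ·
    (5,3)@(11, 7): e=[15,25,20] → █
    (6,3)@(13, 7): e=[-9,25,44] → ·
    (4,4)@(9, 9): e=[33,15,12] → █
    (6,4)@(13, 9): e=[-15,15,60] → ·
    (3,5)@(7, 11): e=[51,5,4] → █
    (6,5)@(13, 11): e=[-21,5,76] → ·
    (3,6)@(7, 13): e=[45,-5,20] → ·
    (4,6)@(9, 13): e=[21,-5,44] → ·
  covered (8 px):
    · · · · · · · · ·
    · · · · · · █ · ·
    · · · · · █ · · ·
    · · · · · █ · · ·
    · · · · █ █ · · ·
    · · · █ █ █ · · ·
    · · · · · · · · ·
    · · · · · · · · ·
    · · · · · · · · ·
    · · · · · · · · ·
T1:
  2·area = 38
  edge (8, 4)→(18, 3): d=(10,-1) top-left  bias=+0
  edge (18, 3)→(6, 8): d=(-12,5) right/bottom  bias=-1
  edge (6, 8)→(8, 4): d=(2,-4) top-left  bias=+0
    (4,2)@(9, 5): e=[11,21,6] → █
    (5,2)@(11, 5): e=[13,11,14] → █
    (6,2)@(13, 5): e=[15,1,22] → █
    (7,2)@(15, 5): e=[17,-9,30] → ·
    (3,3)@(7, 7): e=[29,7,2] → █
    (4,3)@(9, 7): e=[31,-3,10] → ·
    (5,3)@(11, 7): e=[33,-13,18] → ·
    (6,3)@(13, 7): e=[35,-23,26] → ·
    (3,4)@(7, 9): e=[49,-17,6] → ·
  covered (4 px):
    · · · · · · · · ·
    · · · · · · · · ·
    · · · · █ █ █ · ·
    · · · █ · · · · ·
    · · · · · · · · ·
    · · · · · · · · ·
    · · · · · · · · ·
    · · · · · · · · ·
    · · · · · · · · ·
    · · · · · · · · ·

Answer: [[4,2],[5,2],[6,2],[3,3]]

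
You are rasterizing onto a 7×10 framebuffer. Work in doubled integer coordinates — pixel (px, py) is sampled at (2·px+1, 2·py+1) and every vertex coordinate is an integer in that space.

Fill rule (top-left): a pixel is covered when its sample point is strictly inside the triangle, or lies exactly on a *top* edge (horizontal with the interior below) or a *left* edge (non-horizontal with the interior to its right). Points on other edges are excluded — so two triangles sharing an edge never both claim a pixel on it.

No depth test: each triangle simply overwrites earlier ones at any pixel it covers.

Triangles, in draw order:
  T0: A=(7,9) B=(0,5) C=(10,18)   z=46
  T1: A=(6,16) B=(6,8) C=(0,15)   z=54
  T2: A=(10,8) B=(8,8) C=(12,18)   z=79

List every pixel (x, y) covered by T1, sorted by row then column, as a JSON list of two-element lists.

T0:
  2·area = 51  (B↔C swapped to make it positive)
  edge (7, 9)→(10, 18): d=(3,9) right/bottom  bias=-1
  edge (10, 18)→(0, 5): d=(-10,-13) top-left  bias=+0
  edge (0, 5)→(7, 9): d=(7,4) right/bottom  bias=-1
    (2,1)@(5, 3): e=[0,85,-34] → ·  [on edge]
    (1,3)@(3, 7): e=[30,19,2] → #
    (2,3)@(5, 7): e=[12,45,-6] → ·
    (1,4)@(3, 9): e=[36,-1,16] → ·
    (2,4)@(5, 9): e=[18,25,8] → #
    (3,4)@(7, 9): e=[0,51,0] → ·  [on edge]
    (2,5)@(5, 11): e=[24,5,22] → #
    (3,5)@(7, 11): e=[6,31,14] → #
    (4,5)@(9, 11): e=[-12,57,6] → ·
    (2,6)@(5, 13): e=[30,-15,36] → ·
    (3,6)@(7, 13): e=[12,11,28] → #
    (4,6)@(9, 13): e=[-6,37,20] → ·
    (4,7)@(9, 15): e=[0,17,34] → ·  [on edge]
  covered (5 px):
    · · · · · · ·
    · · · · · · ·
    · · · · · · ·
    · # · · · · ·
    · · # · · · ·
    · · # # · · ·
    · · · # · · ·
    · · · · · · ·
    · · · · · · ·
    · · · · · · ·
T1:
  2·area = 48  (B↔C swapped to make it positive)
  edge (6, 16)→(0, 15): d=(-6,-1) top-left  bias=+0
  edge (0, 15)→(6, 8): d=(6,-7) top-left  bias=+0
  edge (6, 8)→(6, 16): d=(0,8) right/bottom  bias=-1
    (2,5)@(5, 11): e=[29,11,8] → #
    (3,5)@(7, 11): e=[31,25,-8] → ·
    (1,6)@(3, 13): e=[15,9,24] → #
    (3,6)@(7, 13): e=[19,37,-8] → ·
    (0,7)@(1, 15): e=[1,7,40] → #
    (3,7)@(7, 15): e=[7,49,-8] → ·
    (0,8)@(1, 17): e=[-11,19,40] → ·
    (1,8)@(3, 17): e=[-9,33,24] → ·
    (2,8)@(5, 17): e=[-7,47,8] → ·
  covered (6 px):
    · · · · · · ·
    · · · · · · ·
    · · · · · · ·
    · · · · · · ·
    · · · · · · ·
    · · # · · · ·
    · # # · · · ·
    # # # · · · ·
    · · · · · · ·
    · · · · · · ·
T2:
  2·area = 20  (B↔C swapped to make it positive)
  edge (10, 8)→(12, 18): d=(2,10) right/bottom  bias=-1
  edge (12, 18)→(8, 8): d=(-4,-10) top-left  bias=+0
  edge (8, 8)→(10, 8): d=(2,0) top-left  bias=+0
    (4,1)@(9, 3): e=[0,30,-10] → ·  [on edge]
    (4,4)@(9, 9): e=[12,6,2] → #
    (5,4)@(11, 9): e=[-8,26,2] → ·
    (4,5)@(9, 11): e=[16,-2,6] → ·
    (5,6)@(11, 13): e=[0,10,10] → ·  [on edge]
    (5,7)@(11, 15): e=[4,2,14] → #
    (6,7)@(13, 15): e=[-16,22,14] → ·
    (5,8)@(11, 17): e=[8,-6,18] → ·
  covered (2 px):
    · · · · · · ·
    · · · · · · ·
    · · · · · · ·
    · · · · · · ·
    · · · · # · ·
    · · · · · · ·
    · · · · · · ·
    · · · · · # ·
    · · · · · · ·
    · · · · · · ·

Answer: [[2,5],[1,6],[2,6],[0,7],[1,7],[2,7]]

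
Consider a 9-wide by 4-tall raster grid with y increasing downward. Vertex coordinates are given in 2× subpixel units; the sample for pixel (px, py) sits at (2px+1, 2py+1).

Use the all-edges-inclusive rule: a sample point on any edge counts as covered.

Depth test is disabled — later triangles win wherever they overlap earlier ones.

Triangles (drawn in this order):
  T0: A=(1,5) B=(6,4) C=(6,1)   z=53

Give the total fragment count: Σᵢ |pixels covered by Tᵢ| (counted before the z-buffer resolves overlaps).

T0:
  2·area = 15  (B↔C swapped to make it positive)
  edge (1, 5)→(6, 1): d=(5,-4) inclusive
  edge (6, 1)→(6, 4): d=(0,3) inclusive
  edge (6, 4)→(1, 5): d=(-5,1) inclusive
    (2,1)@(5, 3): e=[6,3,6] → █
    (3,1)@(7, 3): e=[14,-3,4] → ·
    (5,1)@(11, 3): e=[30,-15,0] → ·  [on edge]
    (0,2)@(1, 5): e=[0,15,0] → █  [on edge]
    (1,2)@(3, 5): e=[8,9,-2] → ·
    (2,2)@(5, 5): e=[16,3,-4] → ·
    (0,3)@(1, 7): e=[10,15,-10] → ·
  covered (2 px):
    · · · · · · · · ·
    · · █ · · · · · ·
    █ · · · · · · · ·
    · · · · · · · · ·

Answer: 2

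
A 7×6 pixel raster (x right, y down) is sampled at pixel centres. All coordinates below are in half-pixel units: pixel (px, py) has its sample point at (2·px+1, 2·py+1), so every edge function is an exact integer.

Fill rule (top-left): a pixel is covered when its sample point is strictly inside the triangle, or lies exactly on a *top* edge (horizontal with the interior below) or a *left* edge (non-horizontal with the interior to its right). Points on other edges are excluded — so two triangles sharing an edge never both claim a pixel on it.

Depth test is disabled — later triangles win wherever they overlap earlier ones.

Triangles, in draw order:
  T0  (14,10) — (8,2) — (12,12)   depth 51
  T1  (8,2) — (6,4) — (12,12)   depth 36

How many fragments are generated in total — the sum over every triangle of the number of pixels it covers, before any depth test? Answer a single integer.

T0:
  2·area = 28  (B↔C swapped to make it positive)
  edge (14, 10)→(12, 12): d=(-2,2) right/bottom  bias=-1
  edge (12, 12)→(8, 2): d=(-4,-10) top-left  bias=+0
  edge (8, 2)→(14, 10): d=(6,8) right/bottom  bias=-1
    (5,3)@(11, 7): e=[12,10,6] → X
    (6,3)@(13, 7): e=[8,30,-10] → .
    (5,4)@(11, 9): e=[8,2,18] → X
    (6,4)@(13, 9): e=[4,22,2] → X
    (5,5)@(11, 11): e=[4,-6,30] → .
    (6,5)@(13, 11): e=[0,14,14] → .  [on edge]
  covered (3 px):
    . . . . . . .
    . . . . . . .
    . . . . . . .
    . . . . . X .
    . . . . . X X
    . . . . . . .
T1:
  2·area = 28  (B↔C swapped to make it positive)
  edge (8, 2)→(12, 12): d=(4,10) right/bottom  bias=-1
  edge (12, 12)→(6, 4): d=(-6,-8) top-left  bias=+0
  edge (6, 4)→(8, 2): d=(2,-2) top-left  bias=+0
    (4,0)@(9, 1): e=[-14,42,0] → .  [on edge]
    (3,1)@(7, 3): e=[14,14,0] → X  [on edge]
    (4,1)@(9, 3): e=[-6,30,4] → .
    (2,2)@(5, 5): e=[42,-14,0] → .  [on edge]
    (3,2)@(7, 5): e=[22,2,4] → X
    (4,2)@(9, 5): e=[2,18,8] → X
    (5,2)@(11, 5): e=[-18,34,12] → .
    (1,3)@(3, 7): e=[70,-42,0] → .  [on edge]
    (3,3)@(7, 7): e=[30,-10,8] → .
    (4,3)@(9, 7): e=[10,6,12] → X
    (5,3)@(11, 7): e=[-10,22,16] → .
    (0,4)@(1, 9): e=[98,-70,0] → .  [on edge]
  covered (4 px):
    . . . . . . .
    . . . X . . .
    . . . X X . .
    . . . . X . .
    . . . . . . .
    . . . . . . .

Result: 7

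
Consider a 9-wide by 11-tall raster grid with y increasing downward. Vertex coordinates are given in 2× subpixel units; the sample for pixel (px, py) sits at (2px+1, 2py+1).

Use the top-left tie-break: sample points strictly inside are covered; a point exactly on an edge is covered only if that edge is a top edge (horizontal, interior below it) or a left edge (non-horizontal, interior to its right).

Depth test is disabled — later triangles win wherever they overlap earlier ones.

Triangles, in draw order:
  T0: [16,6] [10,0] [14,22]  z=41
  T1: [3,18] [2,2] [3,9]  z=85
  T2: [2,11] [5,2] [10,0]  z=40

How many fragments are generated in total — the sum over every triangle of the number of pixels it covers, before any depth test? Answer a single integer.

T0:
  2·area = 108  (B↔C swapped to make it positive)
  edge (16, 6)→(14, 22): d=(-2,16) right/bottom  bias=-1
  edge (14, 22)→(10, 0): d=(-4,-22) top-left  bias=+0
  edge (10, 0)→(16, 6): d=(6,6) right/bottom  bias=-1
    (5,0)@(11, 1): e=[90,18,0] → ·  [on edge]
    (5,1)@(11, 3): e=[86,10,12] → █
    (6,1)@(13, 3): e=[54,54,0] → ·  [on edge]
    (5,2)@(11, 5): e=[82,2,24] → █
    (6,2)@(13, 5): e=[50,46,12] → █
    (7,2)@(15, 5): e=[18,90,0] → ·  [on edge]
    (5,3)@(11, 7): e=[78,-6,36] → ·
    (6,3)@(13, 7): e=[46,38,24] → █
    (7,3)@(15, 7): e=[14,82,12] → █
    (8,3)@(17, 7): e=[-18,126,0] → ·  [on edge]
    (6,4)@(13, 9): e=[42,30,36] → █
    (8,4)@(17, 9): e=[-22,118,12] → ·
  covered (12 px):
    · · · · · · · · ·
    · · · · · █ · · ·
    · · · · · █ █ · ·
    · · · · · · █ █ ·
    · · · · · · █ █ ·
    · · · · · · █ █ ·
    · · · · · · █ █ ·
    · · · · · · █ · ·
    · · · · · · · · ·
    · · · · · · · · ·
    · · · · · · · · ·
T1:
  2·area = 9
  edge (3, 18)→(2, 2): d=(-1,-16) top-left  bias=+0
  edge (2, 2)→(3, 9): d=(1,7) right/bottom  bias=-1
  edge (3, 9)→(3, 18): d=(0,9) right/bottom  bias=-1
    (1,0)@(3, 1): e=[17,-8,0] → ·  [on edge]
    (1,1)@(3, 3): e=[15,-6,0] → ·  [on edge]
    (1,2)@(3, 5): e=[13,-4,0] → ·  [on edge]
    (1,3)@(3, 7): e=[11,-2,0] → ·  [on edge]
    (1,4)@(3, 9): e=[9,0,0] → ·  [on edge]
    (1,5)@(3, 11): e=[7,2,0] → ·  [on edge]
    (1,6)@(3, 13): e=[5,4,0] → ·  [on edge]
    (1,7)@(3, 15): e=[3,6,0] → ·  [on edge]
    (1,8)@(3, 17): e=[1,8,0] → ·  [on edge]
    (1,9)@(3, 19): e=[-1,10,0] → ·  [on edge]
    (1,10)@(3, 21): e=[-3,12,0] → ·  [on edge]
  covered (0 px):
    · · · · · · · · ·
    · · · · · · · · ·
    · · · · · · · · ·
    · · · · · · · · ·
    · · · · · · · · ·
    · · · · · · · · ·
    · · · · · · · · ·
    · · · · · · · · ·
    · · · · · · · · ·
    · · · · · · · · ·
    · · · · · · · · ·
T2:
  2·area = 39
  edge (2, 11)→(5, 2): d=(3,-9) top-left  bias=+0
  edge (5, 2)→(10, 0): d=(5,-2) top-left  bias=+0
  edge (10, 0)→(2, 11): d=(-8,11) right/bottom  bias=-1
    (4,0)@(9, 1): e=[33,3,3] → █
    (5,0)@(11, 1): e=[51,7,-19] → ·
    (2,1)@(5, 3): e=[3,5,31] → █
    (3,1)@(7, 3): e=[21,9,9] → █
    (4,1)@(9, 3): e=[39,13,-13] → ·
    (2,2)@(5, 5): e=[9,15,15] → █
    (3,2)@(7, 5): e=[27,19,-7] → ·
    (2,3)@(5, 7): e=[15,25,-1] → ·
    (1,4)@(3, 9): e=[3,31,5] → █
    (2,4)@(5, 9): e=[21,35,-17] → ·
    (1,5)@(3, 11): e=[9,41,-11] → ·
  covered (5 px):
    · · · · █ · · · ·
    · · █ █ · · · · ·
    · · █ · · · · · ·
    · · · · · · · · ·
    · █ · · · · · · ·
    · · · · · · · · ·
    · · · · · · · · ·
    · · · · · · · · ·
    · · · · · · · · ·
    · · · · · · · · ·
    · · · · · · · · ·

Result: 17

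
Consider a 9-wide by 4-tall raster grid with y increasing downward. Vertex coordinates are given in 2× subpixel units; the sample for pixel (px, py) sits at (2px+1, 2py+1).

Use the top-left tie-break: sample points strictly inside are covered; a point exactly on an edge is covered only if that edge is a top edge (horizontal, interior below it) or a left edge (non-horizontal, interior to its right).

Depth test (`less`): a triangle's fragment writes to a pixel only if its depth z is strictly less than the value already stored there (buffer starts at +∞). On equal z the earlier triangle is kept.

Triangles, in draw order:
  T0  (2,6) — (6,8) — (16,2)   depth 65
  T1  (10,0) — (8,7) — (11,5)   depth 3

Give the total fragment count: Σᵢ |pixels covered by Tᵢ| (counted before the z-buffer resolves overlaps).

T0:
  2·area = 44  (B↔C swapped to make it positive)
  edge (2, 6)→(16, 2): d=(14,-4) top-left  bias=+0
  edge (16, 2)→(6, 8): d=(-10,6) right/bottom  bias=-1
  edge (6, 8)→(2, 6): d=(-4,-2) top-left  bias=+0
    (6,1)@(13, 3): e=[2,8,34] → X
    (7,1)@(15, 3): e=[10,-4,38] → .
    (3,2)@(7, 5): e=[6,24,14] → X
    (4,2)@(9, 5): e=[14,12,18] → X
    (5,2)@(11, 5): e=[22,0,22] → .  [on edge]
    (6,2)@(13, 5): e=[30,-12,26] → .
    (2,3)@(5, 7): e=[26,16,2] → X
    (4,3)@(9, 7): e=[42,-8,10] → .
  covered (5 px):
    . . . . . . . . .
    . . . . . . X . .
    . . . X X . . . .
    . . X X . . . . .
T1:
  2·area = 17  (B↔C swapped to make it positive)
  edge (10, 0)→(11, 5): d=(1,5) right/bottom  bias=-1
  edge (11, 5)→(8, 7): d=(-3,2) right/bottom  bias=-1
  edge (8, 7)→(10, 0): d=(2,-7) top-left  bias=+0
    (8,0)@(17, 1): e=[-34,0,51] → .  [on edge]
    (4,2)@(9, 5): e=[10,4,3] → X
    (5,2)@(11, 5): e=[0,0,17] → .  [on edge]
    (4,3)@(9, 7): e=[12,-2,7] → .
  covered (1 px):
    . . . . . . . . .
    . . . . . . . . .
    . . . . X . . . .
    . . . . . . . . .

Final: 6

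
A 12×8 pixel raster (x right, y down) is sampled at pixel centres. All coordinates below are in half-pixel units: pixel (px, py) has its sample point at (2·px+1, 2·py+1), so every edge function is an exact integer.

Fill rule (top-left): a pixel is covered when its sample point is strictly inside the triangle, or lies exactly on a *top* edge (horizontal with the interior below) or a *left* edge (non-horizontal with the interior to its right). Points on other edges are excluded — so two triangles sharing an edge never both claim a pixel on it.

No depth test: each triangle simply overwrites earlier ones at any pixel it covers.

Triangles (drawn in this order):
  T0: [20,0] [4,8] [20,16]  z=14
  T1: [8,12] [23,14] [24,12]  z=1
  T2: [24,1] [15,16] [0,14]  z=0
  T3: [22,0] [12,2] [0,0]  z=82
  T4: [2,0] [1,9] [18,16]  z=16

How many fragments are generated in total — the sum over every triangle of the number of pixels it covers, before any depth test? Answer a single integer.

T0:
  2·area = 256  (B↔C swapped to make it positive)
  edge (20, 0)→(20, 16): d=(0,16) right/bottom  bias=-1
  edge (20, 16)→(4, 8): d=(-16,-8) top-left  bias=+0
  edge (4, 8)→(20, 0): d=(16,-8) top-left  bias=+0
    (9,0)@(19, 1): e=[16,232,8] → █
    (10,0)@(21, 1): e=[-16,248,24] → ·
    (7,1)@(15, 3): e=[80,168,8] → █
    (8,1)@(17, 3): e=[48,184,24] → █
    (10,1)@(21, 3): e=[-16,216,56] → ·
    (5,2)@(11, 5): e=[144,104,8] → █
    (6,2)@(13, 5): e=[112,120,24] → █
    (10,2)@(21, 5): e=[-16,184,88] → ·
    (3,3)@(7, 7): e=[208,40,8] → █
    (4,3)@(9, 7): e=[176,56,24] → █
    (10,3)@(21, 7): e=[-16,152,120] → ·
    (3,4)@(7, 9): e=[208,8,40] → █
  covered (32 px):
    · · · · · · · · · █ · ·
    · · · · · · · █ █ █ · ·
    · · · · · █ █ █ █ █ · ·
    · · · █ █ █ █ █ █ █ · ·
    · · · █ █ █ █ █ █ █ · ·
    · · · · · █ █ █ █ █ · ·
    · · · · · · · █ █ █ · ·
    · · · · · · · · · █ · ·
T1:
  2·area = 32  (B↔C swapped to make it positive)
  edge (8, 12)→(24, 12): d=(16,0) top-left  bias=+0
  edge (24, 12)→(23, 14): d=(-1,2) right/bottom  bias=-1
  edge (23, 14)→(8, 12): d=(-15,-2) top-left  bias=+0
    (8,6)@(17, 13): e=[16,13,3] → █
    (9,6)@(19, 13): e=[16,9,7] → █
    (10,6)@(21, 13): e=[16,5,11] → █
    (11,6)@(23, 13): e=[16,1,15] → █
    (8,7)@(17, 15): e=[48,11,-27] → ·
    (9,7)@(19, 15): e=[48,7,-23] → ·
    (10,7)@(21, 15): e=[48,3,-19] → ·
    (11,7)@(23, 15): e=[48,-1,-15] → ·
  covered (4 px):
    · · · · · · · · · · · ·
    · · · · · · · · · · · ·
    · · · · · · · · · · · ·
    · · · · · · · · · · · ·
    · · · · · · · · · · · ·
    · · · · · · · · · · · ·
    · · · · · · · · █ █ █ █
    · · · · · · · · · · · ·
T2:
  2·area = 243
  edge (24, 1)→(15, 16): d=(-9,15) right/bottom  bias=-1
  edge (15, 16)→(0, 14): d=(-15,-2) top-left  bias=+0
  edge (0, 14)→(24, 1): d=(24,-13) top-left  bias=+0
    (10,1)@(21, 3): e=[27,207,9] → █
    (11,1)@(23, 3): e=[-3,211,35] → ·
    (8,2)@(17, 5): e=[69,169,5] → █
    (9,2)@(19, 5): e=[39,173,31] → █
    (11,2)@(23, 5): e=[-21,181,83] → ·
    (6,3)@(13, 7): e=[111,131,1] → █
    (7,3)@(15, 7): e=[81,135,27] → █
    (10,3)@(21, 7): e=[-9,147,105] → ·
    (5,4)@(11, 9): e=[123,97,23] → █
    (10,4)@(21, 9): e=[-27,117,153] → ·
    (3,5)@(7, 11): e=[165,59,19] → █
    (4,5)@(9, 11): e=[135,63,45] → █
  covered (30 px):
    · · · · · · · · · · · ·
    · · · · · · · · · · █ ·
    · · · · · · · · █ █ █ ·
    · · · · · · █ █ █ █ · ·
    · · · · · █ █ █ █ █ · ·
    · · · █ █ █ █ █ █ · · ·
    · █ █ █ █ █ █ █ · · · ·
    · · · · █ █ █ █ · · · ·
T3:
  2·area = 44
  edge (22, 0)→(12, 2): d=(-10,2) right/bottom  bias=-1
  edge (12, 2)→(0, 0): d=(-12,-2) top-left  bias=+0
  edge (0, 0)→(22, 0): d=(22,0) top-left  bias=+0
    (3,0)@(7, 1): e=[20,2,22] → █
    (4,0)@(9, 1): e=[16,6,22] → █
    (5,0)@(11, 1): e=[12,10,22] → █
    (6,0)@(13, 1): e=[8,14,22] → █
    (7,0)@(15, 1): e=[4,18,22] → █
    (8,0)@(17, 1): e=[0,22,22] → ·  [on edge]
    (3,1)@(7, 3): e=[0,-22,66] → ·  [on edge]
    (4,1)@(9, 3): e=[-4,-18,66] → ·
    (5,1)@(11, 3): e=[-8,-14,66] → ·
    (6,1)@(13, 3): e=[-12,-10,66] → ·
    (7,1)@(15, 3): e=[-16,-6,66] → ·
  covered (5 px):
    · · · █ █ █ █ █ · · · ·
    · · · · · · · · · · · ·
    · · · · · · · · · · · ·
    · · · · · · · · · · · ·
    · · · · · · · · · · · ·
    · · · · · · · · · · · ·
    · · · · · · · · · · · ·
    · · · · · · · · · · · ·
T4:
  2·area = 160  (B↔C swapped to make it positive)
  edge (2, 0)→(18, 16): d=(16,16) right/bottom  bias=-1
  edge (18, 16)→(1, 9): d=(-17,-7) top-left  bias=+0
  edge (1, 9)→(2, 0): d=(1,-9) top-left  bias=+0
    (1,0)@(3, 1): e=[0,150,10] → ·  [on edge]
    (1,1)@(3, 3): e=[32,116,12] → █
    (2,1)@(5, 3): e=[0,130,30] → ·  [on edge]
    (1,2)@(3, 5): e=[64,82,14] → █
    (2,2)@(5, 5): e=[32,96,32] → █
    (3,2)@(7, 5): e=[0,110,50] → ·  [on edge]
    (1,3)@(3, 7): e=[96,48,16] → █
    (3,3)@(7, 7): e=[32,76,52] → █
    (4,3)@(9, 7): e=[0,90,70] → ·  [on edge]
    (0,4)@(1, 9): e=[160,0,0] → █  [on edge]
    (4,4)@(9, 9): e=[32,56,72] → █
    (5,4)@(11, 9): e=[0,70,90] → ·  [on edge]
    (6,5)@(13, 11): e=[0,50,110] → ·  [on edge]
    (7,6)@(15, 13): e=[0,30,130] → ·  [on edge]
    (8,7)@(17, 15): e=[0,10,150] → ·  [on edge]
  covered (16 px):
    · · · · · · · · · · · ·
    · █ · · · · · · · · · ·
    · █ █ · · · · · · · · ·
    · █ █ █ · · · · · · · ·
    █ █ █ █ █ · · · · · · ·
    · · · █ █ █ · · · · · ·
    · · · · · █ █ · · · · ·
    · · · · · · · · · · · ·

Answer: 87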